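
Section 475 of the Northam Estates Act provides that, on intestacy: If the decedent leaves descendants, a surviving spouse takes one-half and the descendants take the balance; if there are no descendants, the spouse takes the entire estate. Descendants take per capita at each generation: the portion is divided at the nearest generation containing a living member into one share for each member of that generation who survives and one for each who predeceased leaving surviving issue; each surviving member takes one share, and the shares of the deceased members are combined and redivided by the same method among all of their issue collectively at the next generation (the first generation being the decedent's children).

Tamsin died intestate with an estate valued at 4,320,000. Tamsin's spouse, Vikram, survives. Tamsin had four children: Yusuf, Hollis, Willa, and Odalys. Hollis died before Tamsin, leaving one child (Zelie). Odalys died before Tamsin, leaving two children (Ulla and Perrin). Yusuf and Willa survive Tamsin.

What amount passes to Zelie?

Zelie receives 360,000.

Vikram takes one-half of 4,320,000 = 2,160,000. The remaining 2,160,000 passes to the descendants.
The descendants' portion (2,160,000) is divided at the children's generation into 4 shares of 540,000. Yusuf and Willa each take 540,000. The 2 shares of the deceased (Hollis and Odalys) are combined into a pool of 1,080,000.
That pool (1,080,000) is divided at the grandchildren's generation equally among Zelie, Ulla, and Perrin: 360,000 each.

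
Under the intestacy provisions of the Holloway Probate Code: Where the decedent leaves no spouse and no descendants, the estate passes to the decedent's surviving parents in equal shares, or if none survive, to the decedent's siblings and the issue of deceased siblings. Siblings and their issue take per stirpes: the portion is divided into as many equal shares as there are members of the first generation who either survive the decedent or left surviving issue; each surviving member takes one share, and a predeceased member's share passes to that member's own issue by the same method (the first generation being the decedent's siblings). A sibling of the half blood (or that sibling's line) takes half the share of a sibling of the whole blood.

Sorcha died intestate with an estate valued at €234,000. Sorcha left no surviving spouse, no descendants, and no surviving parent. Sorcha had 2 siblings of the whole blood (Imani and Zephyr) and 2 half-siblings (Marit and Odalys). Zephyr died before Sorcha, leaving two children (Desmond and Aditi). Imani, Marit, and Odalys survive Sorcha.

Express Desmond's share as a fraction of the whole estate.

The entire €234,000 passes to the siblings and their issue.
Counting each half-blood sibling's line as half a unit, there are 3 units in €234,000, so one unit is €78,000. Whole-blood lines (Imani and Zephyr) take €78,000 each; half-blood lines (Marit and Odalys) take €39,000 each.
Zephyr's share (€78,000) is divided into 2 shares of €39,000: Desmond and Aditi each take €39,000.

Desmond receives 1/6 of the estate.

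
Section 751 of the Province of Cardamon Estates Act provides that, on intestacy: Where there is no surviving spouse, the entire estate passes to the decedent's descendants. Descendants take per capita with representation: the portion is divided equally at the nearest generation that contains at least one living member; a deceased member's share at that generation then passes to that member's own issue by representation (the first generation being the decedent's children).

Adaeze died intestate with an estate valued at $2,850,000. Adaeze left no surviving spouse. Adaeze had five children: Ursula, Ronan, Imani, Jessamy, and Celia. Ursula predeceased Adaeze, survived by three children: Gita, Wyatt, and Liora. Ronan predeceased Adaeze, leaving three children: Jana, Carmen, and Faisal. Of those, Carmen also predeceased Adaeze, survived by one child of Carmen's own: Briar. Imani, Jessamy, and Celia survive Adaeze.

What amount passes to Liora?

The entire $2,850,000 passes to the descendants.
That amount ($2,850,000) is divided into 5 shares of $570,000: Imani, Jessamy, and Celia each take $570,000; Ursula's $570,000 share passes to Ursula's issue; Ronan's $570,000 share passes to Ronan's issue.
Ursula's share ($570,000) is divided into 3 shares of $190,000: Gita, Wyatt, and Liora each take $190,000.
Ronan's share ($570,000) is divided into 3 shares of $190,000: Jana and Faisal each take $190,000; Carmen's $190,000 share passes to Carmen's issue.
Carmen's share ($190,000) passes entirely to Briar.

Liora receives $190,000.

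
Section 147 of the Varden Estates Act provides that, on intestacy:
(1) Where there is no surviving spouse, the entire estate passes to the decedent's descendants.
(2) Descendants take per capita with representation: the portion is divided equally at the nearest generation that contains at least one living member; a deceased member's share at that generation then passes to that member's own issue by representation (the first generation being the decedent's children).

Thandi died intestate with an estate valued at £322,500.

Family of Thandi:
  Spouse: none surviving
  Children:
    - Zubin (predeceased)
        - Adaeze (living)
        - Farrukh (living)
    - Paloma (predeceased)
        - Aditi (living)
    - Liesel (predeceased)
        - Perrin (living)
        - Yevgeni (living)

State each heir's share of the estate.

Adaeze: £64,500; Farrukh: £64,500; Aditi: £64,500; Perrin: £64,500; Yevgeni: £64,500

The entire £322,500 passes to the descendants.
No child survives, so the initial division is made at the grandchildren's generation.
That amount (£322,500) is divided into 5 shares of £64,500: Adaeze, Farrukh, Aditi, Perrin, and Yevgeni each take £64,500.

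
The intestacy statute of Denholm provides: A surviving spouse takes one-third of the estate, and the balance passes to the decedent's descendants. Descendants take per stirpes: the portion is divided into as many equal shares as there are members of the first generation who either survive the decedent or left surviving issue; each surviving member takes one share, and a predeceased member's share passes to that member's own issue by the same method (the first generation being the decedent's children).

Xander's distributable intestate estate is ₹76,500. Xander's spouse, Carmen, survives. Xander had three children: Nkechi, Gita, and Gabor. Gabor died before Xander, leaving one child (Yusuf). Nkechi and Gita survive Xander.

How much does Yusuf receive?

Carmen takes one-third of ₹76,500 = ₹25,500. The remaining ₹51,000 passes to the descendants.
The descendants' portion (₹51,000) is divided into 3 shares of ₹17,000: Nkechi and Gita each take ₹17,000; Gabor's ₹17,000 share passes to Gabor's issue.
Gabor's share (₹17,000) passes entirely to Yusuf.

Yusuf receives ₹17,000.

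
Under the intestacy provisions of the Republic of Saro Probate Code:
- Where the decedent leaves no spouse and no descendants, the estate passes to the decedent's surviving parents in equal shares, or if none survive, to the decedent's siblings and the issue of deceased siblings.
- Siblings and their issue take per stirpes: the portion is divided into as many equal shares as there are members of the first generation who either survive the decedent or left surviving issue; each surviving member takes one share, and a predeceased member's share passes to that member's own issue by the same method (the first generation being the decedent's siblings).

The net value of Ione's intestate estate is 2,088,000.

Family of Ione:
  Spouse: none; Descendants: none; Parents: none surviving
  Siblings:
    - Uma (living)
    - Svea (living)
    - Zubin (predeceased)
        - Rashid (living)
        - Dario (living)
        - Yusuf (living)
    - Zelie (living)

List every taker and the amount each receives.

Uma: 522,000; Svea: 522,000; Rashid: 174,000; Dario: 174,000; Yusuf: 174,000; Zelie: 522,000

The entire 2,088,000 passes to the siblings and their issue.
That amount (2,088,000) is divided into 4 shares of 522,000: Uma, Svea, and Zelie each take 522,000; Zubin's 522,000 share passes to Zubin's issue.
Zubin's share (522,000) is divided into 3 shares of 174,000: Rashid, Dario, and Yusuf each take 174,000.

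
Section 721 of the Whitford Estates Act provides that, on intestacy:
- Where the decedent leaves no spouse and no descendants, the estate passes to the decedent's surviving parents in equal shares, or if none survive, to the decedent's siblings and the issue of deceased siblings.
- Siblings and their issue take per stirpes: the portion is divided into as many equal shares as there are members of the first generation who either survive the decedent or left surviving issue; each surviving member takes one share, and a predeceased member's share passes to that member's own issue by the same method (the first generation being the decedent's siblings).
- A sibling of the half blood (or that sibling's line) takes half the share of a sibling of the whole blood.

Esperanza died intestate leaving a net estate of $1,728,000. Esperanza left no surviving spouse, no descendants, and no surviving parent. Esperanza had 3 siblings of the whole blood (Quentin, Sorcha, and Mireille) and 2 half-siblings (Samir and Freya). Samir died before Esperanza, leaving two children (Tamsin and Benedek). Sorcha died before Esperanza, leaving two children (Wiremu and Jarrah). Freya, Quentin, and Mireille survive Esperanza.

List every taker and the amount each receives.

Tamsin: $108,000; Benedek: $108,000; Freya: $216,000; Quentin: $432,000; Wiremu: $216,000; Jarrah: $216,000; Mireille: $432,000

The entire $1,728,000 passes to the siblings and their issue.
Counting each half-blood sibling's line as half a unit, there are 4 units in $1,728,000, so one unit is $432,000. Whole-blood lines (Quentin, Sorcha, and Mireille) take $432,000 each; half-blood lines (Samir and Freya) take $216,000 each.
Samir's share ($216,000) is divided into 2 shares of $108,000: Tamsin and Benedek each take $108,000.
Sorcha's share ($432,000) is divided into 2 shares of $216,000: Wiremu and Jarrah each take $216,000.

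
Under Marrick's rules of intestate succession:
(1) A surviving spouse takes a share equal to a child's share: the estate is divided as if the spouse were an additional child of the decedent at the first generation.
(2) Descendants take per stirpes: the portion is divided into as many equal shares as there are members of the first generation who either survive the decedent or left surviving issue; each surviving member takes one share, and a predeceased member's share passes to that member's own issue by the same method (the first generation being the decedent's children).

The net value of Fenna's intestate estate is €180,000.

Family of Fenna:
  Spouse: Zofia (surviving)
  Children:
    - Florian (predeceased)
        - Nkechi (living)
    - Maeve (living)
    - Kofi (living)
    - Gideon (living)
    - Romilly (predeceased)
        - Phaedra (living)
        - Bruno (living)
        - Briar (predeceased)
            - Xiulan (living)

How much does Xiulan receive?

Xiulan receives €10,000.

The spouse counts as an additional share at the children's level, so there are 6 primary shares of €30,000. Zofia takes one such share (€30,000).
The children's combined portion (€150,000) is divided into 5 shares of €30,000: Maeve, Kofi, and Gideon each take €30,000; Florian's €30,000 share passes to Florian's issue; Romilly's €30,000 share passes to Romilly's issue.
Florian's share (€30,000) passes entirely to Nkechi.
Romilly's share (€30,000) is divided into 3 shares of €10,000: Phaedra and Bruno each take €10,000; Briar's €10,000 share passes to Briar's issue.
Briar's share (€10,000) passes entirely to Xiulan.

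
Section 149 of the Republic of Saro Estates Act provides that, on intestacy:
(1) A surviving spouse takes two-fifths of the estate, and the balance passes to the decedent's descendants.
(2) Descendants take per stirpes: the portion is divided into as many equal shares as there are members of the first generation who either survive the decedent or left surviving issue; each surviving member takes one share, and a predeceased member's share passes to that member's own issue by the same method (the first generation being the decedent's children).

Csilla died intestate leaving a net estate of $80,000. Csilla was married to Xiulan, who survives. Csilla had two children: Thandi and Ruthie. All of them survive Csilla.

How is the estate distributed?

Xiulan: $32,000; Thandi: $24,000; Ruthie: $24,000

Xiulan takes two-fifths of $80,000 = $32,000. The remaining $48,000 passes to the descendants.
The descendants' portion ($48,000) is divided into 2 shares of $24,000: Thandi and Ruthie each take $24,000.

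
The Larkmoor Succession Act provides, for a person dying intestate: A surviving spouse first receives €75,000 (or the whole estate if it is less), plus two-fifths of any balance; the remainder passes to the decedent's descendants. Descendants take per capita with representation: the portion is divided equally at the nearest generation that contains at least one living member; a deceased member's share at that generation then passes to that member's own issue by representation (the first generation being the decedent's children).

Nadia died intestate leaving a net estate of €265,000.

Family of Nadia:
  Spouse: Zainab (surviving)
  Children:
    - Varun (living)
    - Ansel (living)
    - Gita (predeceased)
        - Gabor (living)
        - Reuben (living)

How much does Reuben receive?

Reuben receives €19,000.

Zainab first takes €75,000, leaving a balance of €190,000. Zainab then takes two-fifths of the balance (€76,000), for a total of €151,000. The remaining €114,000 passes to the descendants.
The descendants' portion (€114,000) is divided into 3 shares of €38,000: Varun and Ansel each take €38,000; Gita's €38,000 share passes to Gita's issue.
Gita's share (€38,000) is divided into 2 shares of €19,000: Gabor and Reuben each take €19,000.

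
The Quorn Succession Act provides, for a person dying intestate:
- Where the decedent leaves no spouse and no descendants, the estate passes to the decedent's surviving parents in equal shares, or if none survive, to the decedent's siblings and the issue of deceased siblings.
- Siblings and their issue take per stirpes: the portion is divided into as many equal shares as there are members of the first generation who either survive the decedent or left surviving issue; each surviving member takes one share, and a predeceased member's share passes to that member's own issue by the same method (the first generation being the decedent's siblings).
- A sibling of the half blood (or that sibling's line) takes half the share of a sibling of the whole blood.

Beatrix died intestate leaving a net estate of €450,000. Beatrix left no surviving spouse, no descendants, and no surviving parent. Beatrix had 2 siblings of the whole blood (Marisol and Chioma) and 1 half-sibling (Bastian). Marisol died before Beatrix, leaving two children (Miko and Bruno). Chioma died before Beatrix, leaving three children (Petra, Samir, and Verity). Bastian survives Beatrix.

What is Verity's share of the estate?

Verity receives €60,000.

The entire €450,000 passes to the siblings and their issue.
Counting each half-blood sibling's line as half a unit, there are 5/2 units in €450,000, so one unit is €180,000. Whole-blood lines (Marisol and Chioma) take €180,000 each; half-blood lines (Bastian) take €90,000 each.
Marisol's share (€180,000) is divided into 2 shares of €90,000: Miko and Bruno each take €90,000.
Chioma's share (€180,000) is divided into 3 shares of €60,000: Petra, Samir, and Verity each take €60,000.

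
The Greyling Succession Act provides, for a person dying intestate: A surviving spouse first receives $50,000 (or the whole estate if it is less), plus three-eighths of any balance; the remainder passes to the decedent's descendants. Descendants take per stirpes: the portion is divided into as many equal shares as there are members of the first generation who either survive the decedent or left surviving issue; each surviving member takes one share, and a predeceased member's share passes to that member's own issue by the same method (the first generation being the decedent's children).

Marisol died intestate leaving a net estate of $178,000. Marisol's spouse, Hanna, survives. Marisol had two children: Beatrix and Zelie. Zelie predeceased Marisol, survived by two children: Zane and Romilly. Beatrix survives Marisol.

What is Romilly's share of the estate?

Romilly receives $20,000.

Hanna first takes $50,000, leaving a balance of $128,000. Hanna then takes three-eighths of the balance ($48,000), for a total of $98,000. The remaining $80,000 passes to the descendants.
The descendants' portion ($80,000) is divided into 2 shares of $40,000: Beatrix takes $40,000; Zelie's $40,000 share passes to Zelie's issue.
Zelie's share ($40,000) is divided into 2 shares of $20,000: Zane and Romilly each take $20,000.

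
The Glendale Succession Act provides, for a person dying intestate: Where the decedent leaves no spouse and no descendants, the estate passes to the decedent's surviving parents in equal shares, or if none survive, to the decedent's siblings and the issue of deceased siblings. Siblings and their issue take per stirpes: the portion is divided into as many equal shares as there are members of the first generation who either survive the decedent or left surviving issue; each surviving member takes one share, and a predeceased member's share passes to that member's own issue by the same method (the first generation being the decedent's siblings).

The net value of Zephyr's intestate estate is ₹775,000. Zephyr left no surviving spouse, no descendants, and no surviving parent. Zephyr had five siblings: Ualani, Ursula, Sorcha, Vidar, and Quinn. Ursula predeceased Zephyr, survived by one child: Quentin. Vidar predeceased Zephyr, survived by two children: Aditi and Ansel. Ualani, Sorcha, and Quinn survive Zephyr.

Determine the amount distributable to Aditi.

The entire ₹775,000 passes to the siblings and their issue.
That amount (₹775,000) is divided into 5 shares of ₹155,000: Ualani, Sorcha, and Quinn each take ₹155,000; Ursula's ₹155,000 share passes to Ursula's issue; Vidar's ₹155,000 share passes to Vidar's issue.
Ursula's share (₹155,000) passes entirely to Quentin.
Vidar's share (₹155,000) is divided into 2 shares of ₹77,500: Aditi and Ansel each take ₹77,500.

Aditi receives ₹77,500.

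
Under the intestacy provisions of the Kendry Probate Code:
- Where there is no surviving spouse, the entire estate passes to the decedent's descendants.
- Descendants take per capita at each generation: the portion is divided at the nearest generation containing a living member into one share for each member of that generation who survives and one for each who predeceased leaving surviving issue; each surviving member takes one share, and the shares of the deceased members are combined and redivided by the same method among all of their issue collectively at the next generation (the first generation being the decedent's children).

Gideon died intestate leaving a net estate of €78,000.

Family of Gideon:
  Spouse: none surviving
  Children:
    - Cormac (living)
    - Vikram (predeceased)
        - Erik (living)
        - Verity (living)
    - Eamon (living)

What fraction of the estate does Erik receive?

Erik receives 1/6 of the estate.

The entire €78,000 passes to the descendants.
That amount (€78,000) is divided at the children's generation into 3 shares of €26,000. Cormac and Eamon each take €26,000. The remaining share for the deceased Vikram (€26,000) is carried to the next generation.
That pool (€26,000) is divided at the grandchildren's generation equally among Erik and Verity: €13,000 each.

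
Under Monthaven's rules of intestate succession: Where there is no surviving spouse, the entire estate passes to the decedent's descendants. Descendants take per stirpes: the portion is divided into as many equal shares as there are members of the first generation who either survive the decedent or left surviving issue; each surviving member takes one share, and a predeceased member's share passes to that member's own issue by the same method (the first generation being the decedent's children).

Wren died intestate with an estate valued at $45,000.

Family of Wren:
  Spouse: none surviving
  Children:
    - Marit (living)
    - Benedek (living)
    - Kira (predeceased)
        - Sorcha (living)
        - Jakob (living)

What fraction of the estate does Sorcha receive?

Sorcha receives 1/6 of the estate.

The entire $45,000 passes to the descendants.
That amount ($45,000) is divided into 3 shares of $15,000: Marit and Benedek each take $15,000; Kira's $15,000 share passes to Kira's issue.
Kira's share ($15,000) is divided into 2 shares of $7,500: Sorcha and Jakob each take $7,500.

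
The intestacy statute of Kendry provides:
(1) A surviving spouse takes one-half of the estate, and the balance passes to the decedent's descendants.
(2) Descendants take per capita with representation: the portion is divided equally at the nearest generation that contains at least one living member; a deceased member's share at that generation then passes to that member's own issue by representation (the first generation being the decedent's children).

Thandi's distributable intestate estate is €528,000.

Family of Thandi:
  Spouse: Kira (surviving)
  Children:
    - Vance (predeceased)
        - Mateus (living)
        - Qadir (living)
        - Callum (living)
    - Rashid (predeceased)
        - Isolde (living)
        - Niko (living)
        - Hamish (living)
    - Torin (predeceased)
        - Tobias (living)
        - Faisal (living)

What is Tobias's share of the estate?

Kira takes one-half of €528,000 = €264,000. The remaining €264,000 passes to the descendants.
No child survives, so the initial division is made at the grandchildren's generation.
The descendants' portion (€264,000) is divided into 8 shares of €33,000: Mateus, Qadir, Callum, Isolde, Niko, Hamish, Tobias, and Faisal each take €33,000.

Tobias receives €33,000.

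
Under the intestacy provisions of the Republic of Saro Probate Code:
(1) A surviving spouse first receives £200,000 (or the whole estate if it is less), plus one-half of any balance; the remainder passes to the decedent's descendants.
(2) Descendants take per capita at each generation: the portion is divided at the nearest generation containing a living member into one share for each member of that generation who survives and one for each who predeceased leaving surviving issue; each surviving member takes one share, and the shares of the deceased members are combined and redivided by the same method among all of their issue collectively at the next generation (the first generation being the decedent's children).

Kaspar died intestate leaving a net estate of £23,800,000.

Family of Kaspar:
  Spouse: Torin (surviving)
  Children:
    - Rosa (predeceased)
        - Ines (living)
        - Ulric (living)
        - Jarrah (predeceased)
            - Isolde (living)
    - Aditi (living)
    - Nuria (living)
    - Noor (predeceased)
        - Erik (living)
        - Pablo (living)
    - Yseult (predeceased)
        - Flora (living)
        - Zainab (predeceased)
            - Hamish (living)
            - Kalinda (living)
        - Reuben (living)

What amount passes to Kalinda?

Torin first takes £200,000, leaving a balance of £23,600,000. Torin then takes one-half of the balance (£11,800,000), for a total of £12,000,000. The remaining £11,800,000 passes to the descendants.
The descendants' portion (£11,800,000) is divided at the children's generation into 5 shares of £2,360,000. Aditi and Nuria each take £2,360,000. The 3 shares of the deceased (Rosa, Noor, and Yseult) are combined into a pool of £7,080,000.
That pool (£7,080,000) is divided at the grandchildren's generation into 8 shares of £885,000. Ines, Ulric, Erik, Pablo, Flora, and Reuben each take £885,000. The 2 shares of the deceased (Jarrah and Zainab) are combined into a pool of £1,770,000.
That pool (£1,770,000) is divided at the great-grandchildren's generation equally among Isolde, Hamish, and Kalinda: £590,000 each.

Kalinda receives £590,000.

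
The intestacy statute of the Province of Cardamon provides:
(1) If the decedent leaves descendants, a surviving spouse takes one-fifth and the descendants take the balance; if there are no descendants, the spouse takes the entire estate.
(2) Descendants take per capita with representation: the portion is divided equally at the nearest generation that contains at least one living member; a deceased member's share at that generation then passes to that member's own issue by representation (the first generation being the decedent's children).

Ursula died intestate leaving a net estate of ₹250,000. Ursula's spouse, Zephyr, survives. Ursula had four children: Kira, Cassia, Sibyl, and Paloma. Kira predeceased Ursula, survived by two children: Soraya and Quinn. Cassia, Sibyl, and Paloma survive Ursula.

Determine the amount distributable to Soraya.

Zephyr takes one-fifth of ₹250,000 = ₹50,000. The remaining ₹200,000 passes to the descendants.
The descendants' portion (₹200,000) is divided into 4 shares of ₹50,000: Cassia, Sibyl, and Paloma each take ₹50,000; Kira's ₹50,000 share passes to Kira's issue.
Kira's share (₹50,000) is divided into 2 shares of ₹25,000: Soraya and Quinn each take ₹25,000.

Soraya receives ₹25,000.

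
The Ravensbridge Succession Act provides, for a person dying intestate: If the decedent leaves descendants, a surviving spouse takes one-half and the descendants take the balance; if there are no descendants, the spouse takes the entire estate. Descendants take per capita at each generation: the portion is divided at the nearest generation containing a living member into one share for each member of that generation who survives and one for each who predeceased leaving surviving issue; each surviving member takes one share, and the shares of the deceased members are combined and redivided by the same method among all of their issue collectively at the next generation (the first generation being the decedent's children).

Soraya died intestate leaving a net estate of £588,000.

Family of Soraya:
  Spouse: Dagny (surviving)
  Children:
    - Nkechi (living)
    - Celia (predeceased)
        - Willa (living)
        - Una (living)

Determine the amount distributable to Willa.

Dagny takes one-half of £588,000 = £294,000. The remaining £294,000 passes to the descendants.
The descendants' portion (£294,000) is divided at the children's generation into 2 shares of £147,000. Nkechi takes £147,000. The remaining share for the deceased Celia (£147,000) is carried to the next generation.
That pool (£147,000) is divided at the grandchildren's generation equally among Willa and Una: £73,500 each.

Willa receives £73,500.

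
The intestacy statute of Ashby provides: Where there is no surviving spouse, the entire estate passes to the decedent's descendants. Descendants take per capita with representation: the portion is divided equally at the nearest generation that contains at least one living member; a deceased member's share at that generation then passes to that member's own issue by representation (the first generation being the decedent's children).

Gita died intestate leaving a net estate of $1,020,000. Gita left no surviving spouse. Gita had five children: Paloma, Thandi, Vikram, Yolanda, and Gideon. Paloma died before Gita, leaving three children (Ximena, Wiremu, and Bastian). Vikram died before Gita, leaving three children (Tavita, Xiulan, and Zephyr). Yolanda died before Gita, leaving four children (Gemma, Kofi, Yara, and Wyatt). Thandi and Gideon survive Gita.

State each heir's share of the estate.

The entire $1,020,000 passes to the descendants.
That amount ($1,020,000) is divided into 5 shares of $204,000: Thandi and Gideon each take $204,000; Paloma's $204,000 share passes to Paloma's issue; Vikram's $204,000 share passes to Vikram's issue; Yolanda's $204,000 share passes to Yolanda's issue.
Paloma's share ($204,000) is divided into 3 shares of $68,000: Ximena, Wiremu, and Bastian each take $68,000.
Vikram's share ($204,000) is divided into 3 shares of $68,000: Tavita, Xiulan, and Zephyr each take $68,000.
Yolanda's share ($204,000) is divided into 4 shares of $51,000: Gemma, Kofi, Yara, and Wyatt each take $51,000.

Ximena: $68,000; Wiremu: $68,000; Bastian: $68,000; Thandi: $204,000; Tavita: $68,000; Xiulan: $68,000; Zephyr: $68,000; Gemma: $51,000; Kofi: $51,000; Yara: $51,000; Wyatt: $51,000; Gideon: $204,000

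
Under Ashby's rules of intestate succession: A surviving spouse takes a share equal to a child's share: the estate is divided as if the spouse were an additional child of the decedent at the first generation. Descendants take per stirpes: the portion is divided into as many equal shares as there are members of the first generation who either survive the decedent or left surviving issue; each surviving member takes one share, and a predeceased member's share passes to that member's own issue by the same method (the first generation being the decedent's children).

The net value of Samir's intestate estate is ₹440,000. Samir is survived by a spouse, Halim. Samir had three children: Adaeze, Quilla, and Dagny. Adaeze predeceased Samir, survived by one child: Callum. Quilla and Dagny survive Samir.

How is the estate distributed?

The spouse counts as an additional share at the children's level, so there are 4 primary shares of ₹110,000. Halim takes one such share (₹110,000).
The children's combined portion (₹330,000) is divided into 3 shares of ₹110,000: Quilla and Dagny each take ₹110,000; Adaeze's ₹110,000 share passes to Adaeze's issue.
Adaeze's share (₹110,000) passes entirely to Callum.

Halim: ₹110,000; Callum: ₹110,000; Quilla: ₹110,000; Dagny: ₹110,000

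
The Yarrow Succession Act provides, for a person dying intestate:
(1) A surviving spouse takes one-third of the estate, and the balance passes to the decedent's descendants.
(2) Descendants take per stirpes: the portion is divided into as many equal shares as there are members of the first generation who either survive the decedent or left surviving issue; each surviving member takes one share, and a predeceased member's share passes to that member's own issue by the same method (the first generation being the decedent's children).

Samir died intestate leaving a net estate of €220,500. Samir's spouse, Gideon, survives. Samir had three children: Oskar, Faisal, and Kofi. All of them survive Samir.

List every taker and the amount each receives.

Gideon takes one-third of €220,500 = €73,500. The remaining €147,000 passes to the descendants.
The descendants' portion (€147,000) is divided into 3 shares of €49,000: Oskar, Faisal, and Kofi each take €49,000.

Gideon: €73,500; Oskar: €49,000; Faisal: €49,000; Kofi: €49,000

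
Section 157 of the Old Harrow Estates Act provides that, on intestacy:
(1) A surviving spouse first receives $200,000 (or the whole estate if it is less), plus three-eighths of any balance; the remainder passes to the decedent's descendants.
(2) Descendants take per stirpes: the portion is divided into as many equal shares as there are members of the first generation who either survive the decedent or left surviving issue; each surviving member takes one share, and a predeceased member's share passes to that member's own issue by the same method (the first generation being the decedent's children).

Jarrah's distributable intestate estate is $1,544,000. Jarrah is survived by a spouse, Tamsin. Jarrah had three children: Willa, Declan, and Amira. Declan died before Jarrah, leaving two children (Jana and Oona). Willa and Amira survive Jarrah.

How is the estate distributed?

Tamsin: $704,000; Willa: $280,000; Jana: $140,000; Oona: $140,000; Amira: $280,000

Tamsin first takes $200,000, leaving a balance of $1,344,000. Tamsin then takes three-eighths of the balance ($504,000), for a total of $704,000. The remaining $840,000 passes to the descendants.
The descendants' portion ($840,000) is divided into 3 shares of $280,000: Willa and Amira each take $280,000; Declan's $280,000 share passes to Declan's issue.
Declan's share ($280,000) is divided into 2 shares of $140,000: Jana and Oona each take $140,000.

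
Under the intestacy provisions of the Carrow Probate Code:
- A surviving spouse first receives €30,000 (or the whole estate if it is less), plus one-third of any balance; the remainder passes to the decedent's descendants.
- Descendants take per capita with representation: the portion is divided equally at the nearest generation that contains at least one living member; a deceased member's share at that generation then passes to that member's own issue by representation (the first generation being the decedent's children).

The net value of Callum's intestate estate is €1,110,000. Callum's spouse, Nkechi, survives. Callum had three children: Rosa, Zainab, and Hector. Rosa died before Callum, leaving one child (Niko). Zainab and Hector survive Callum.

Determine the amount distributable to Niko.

Nkechi first takes €30,000, leaving a balance of €1,080,000. Nkechi then takes one-third of the balance (€360,000), for a total of €390,000. The remaining €720,000 passes to the descendants.
The descendants' portion (€720,000) is divided into 3 shares of €240,000: Zainab and Hector each take €240,000; Rosa's €240,000 share passes to Rosa's issue.
Rosa's share (€240,000) passes entirely to Niko.

Niko receives €240,000.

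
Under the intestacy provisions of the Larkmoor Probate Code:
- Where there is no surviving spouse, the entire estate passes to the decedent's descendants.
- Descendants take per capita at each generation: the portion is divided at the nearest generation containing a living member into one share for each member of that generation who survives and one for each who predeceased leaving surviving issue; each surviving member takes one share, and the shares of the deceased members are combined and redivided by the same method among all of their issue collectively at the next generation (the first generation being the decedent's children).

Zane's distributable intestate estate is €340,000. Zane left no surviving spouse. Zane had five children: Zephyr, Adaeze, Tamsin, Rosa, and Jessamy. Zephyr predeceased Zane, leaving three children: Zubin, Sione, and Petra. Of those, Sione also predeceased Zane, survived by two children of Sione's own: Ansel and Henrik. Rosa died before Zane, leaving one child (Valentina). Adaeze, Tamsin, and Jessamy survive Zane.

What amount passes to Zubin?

Zubin receives €34,000.

The entire €340,000 passes to the descendants.
That amount (€340,000) is divided at the children's generation into 5 shares of €68,000. Adaeze, Tamsin, and Jessamy each take €68,000. The 2 shares of the deceased (Zephyr and Rosa) are combined into a pool of €136,000.
That pool (€136,000) is divided at the grandchildren's generation into 4 shares of €34,000. Zubin, Petra, and Valentina each take €34,000. The remaining share for the deceased Sione (€34,000) is carried to the next generation.
That pool (€34,000) is divided at the great-grandchildren's generation equally among Ansel and Henrik: €17,000 each.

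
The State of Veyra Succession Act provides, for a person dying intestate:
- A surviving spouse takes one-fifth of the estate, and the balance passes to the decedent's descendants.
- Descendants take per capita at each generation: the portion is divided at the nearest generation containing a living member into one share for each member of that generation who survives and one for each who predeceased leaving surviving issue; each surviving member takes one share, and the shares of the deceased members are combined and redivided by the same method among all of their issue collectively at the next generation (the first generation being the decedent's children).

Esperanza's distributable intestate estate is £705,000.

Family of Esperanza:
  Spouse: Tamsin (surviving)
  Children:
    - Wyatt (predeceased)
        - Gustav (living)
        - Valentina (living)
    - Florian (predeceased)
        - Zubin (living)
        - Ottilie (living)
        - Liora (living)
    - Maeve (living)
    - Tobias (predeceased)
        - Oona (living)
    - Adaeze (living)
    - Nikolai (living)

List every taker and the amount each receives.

Tamsin takes one-fifth of £705,000 = £141,000. The remaining £564,000 passes to the descendants.
The descendants' portion (£564,000) is divided at the children's generation into 6 shares of £94,000. Maeve, Adaeze, and Nikolai each take £94,000. The 3 shares of the deceased (Wyatt, Florian, and Tobias) are combined into a pool of £282,000.
That pool (£282,000) is divided at the grandchildren's generation equally among Gustav, Valentina, Zubin, Ottilie, Liora, and Oona: £47,000 each.

Tamsin: £141,000; Gustav: £47,000; Valentina: £47,000; Zubin: £47,000; Ottilie: £47,000; Liora: £47,000; Maeve: £94,000; Oona: £47,000; Adaeze: £94,000; Nikolai: £94,000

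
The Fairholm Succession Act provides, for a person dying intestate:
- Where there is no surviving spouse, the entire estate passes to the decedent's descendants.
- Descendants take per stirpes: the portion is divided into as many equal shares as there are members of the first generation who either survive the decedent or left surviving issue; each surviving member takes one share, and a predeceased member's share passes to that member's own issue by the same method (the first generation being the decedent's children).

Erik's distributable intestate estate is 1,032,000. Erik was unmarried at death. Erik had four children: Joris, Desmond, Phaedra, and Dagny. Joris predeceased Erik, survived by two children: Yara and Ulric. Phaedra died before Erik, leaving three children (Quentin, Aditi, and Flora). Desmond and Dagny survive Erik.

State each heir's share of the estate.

The entire 1,032,000 passes to the descendants.
That amount (1,032,000) is divided into 4 shares of 258,000: Desmond and Dagny each take 258,000; Joris's 258,000 share passes to Joris's issue; Phaedra's 258,000 share passes to Phaedra's issue.
Joris's share (258,000) is divided into 2 shares of 129,000: Yara and Ulric each take 129,000.
Phaedra's share (258,000) is divided into 3 shares of 86,000: Quentin, Aditi, and Flora each take 86,000.

Yara: 129,000; Ulric: 129,000; Desmond: 258,000; Quentin: 86,000; Aditi: 86,000; Flora: 86,000; Dagny: 258,000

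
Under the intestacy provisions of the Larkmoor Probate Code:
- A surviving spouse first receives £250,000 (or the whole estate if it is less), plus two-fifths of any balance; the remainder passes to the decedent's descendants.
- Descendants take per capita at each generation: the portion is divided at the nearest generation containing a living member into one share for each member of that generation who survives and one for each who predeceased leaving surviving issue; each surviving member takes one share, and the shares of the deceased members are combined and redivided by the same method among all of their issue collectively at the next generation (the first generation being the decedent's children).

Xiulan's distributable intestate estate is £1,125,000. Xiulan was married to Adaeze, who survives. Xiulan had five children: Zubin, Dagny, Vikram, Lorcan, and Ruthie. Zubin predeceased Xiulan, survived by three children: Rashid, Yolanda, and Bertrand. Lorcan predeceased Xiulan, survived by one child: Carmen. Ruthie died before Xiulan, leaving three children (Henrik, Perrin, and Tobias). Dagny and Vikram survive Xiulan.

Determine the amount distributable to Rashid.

Rashid receives £45,000.

Adaeze first takes £250,000, leaving a balance of £875,000. Adaeze then takes two-fifths of the balance (£350,000), for a total of £600,000. The remaining £525,000 passes to the descendants.
The descendants' portion (£525,000) is divided at the children's generation into 5 shares of £105,000. Dagny and Vikram each take £105,000. The 3 shares of the deceased (Zubin, Lorcan, and Ruthie) are combined into a pool of £315,000.
That pool (£315,000) is divided at the grandchildren's generation equally among Rashid, Yolanda, Bertrand, Carmen, Henrik, Perrin, and Tobias: £45,000 each.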